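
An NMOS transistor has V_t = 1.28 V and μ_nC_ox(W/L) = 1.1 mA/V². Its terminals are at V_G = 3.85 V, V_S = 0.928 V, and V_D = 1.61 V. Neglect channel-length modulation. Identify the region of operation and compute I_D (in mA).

Triode; I_D = 0.976 mA

V_GS = V_G − V_S = 3.85 − 0.928 = 2.92 V; V_DS = V_D − V_S = 1.61 − 0.928 = 0.682 V.
V_ov = V_GS − V_t = 2.92 − 1.28 = 1.64 V.
Since V_DS = 0.682 V < V_ov = 1.64 V, the device is in the triode region.
I_D = k_n [V_ov · V_DS − ½ V_DS²] = 1.1 × [1.64 × 0.682 − 0.5 × 0.682²] = 0.976 mA.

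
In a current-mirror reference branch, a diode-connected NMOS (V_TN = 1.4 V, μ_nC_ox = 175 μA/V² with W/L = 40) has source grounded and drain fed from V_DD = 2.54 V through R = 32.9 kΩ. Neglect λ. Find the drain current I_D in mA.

I_D = 0.0318 mA

With gate tied to drain, V_GS = V_DS ≥ V_GS − V_TN, so the device is in saturation.
k_n = μ_nC_ox · (W/L) = 7 mA/V².
KCL at the drain: ½ k_n (V_GS − V_TN)² = (V_DD − V_GS)/R.
Let x = V_GS − 1.4. Then 115 x² + x − 1.14 = 0, giving x = 0.0953 V (positive root), so V_GS = 1.5 V.
I_D = (V_DD − V_GS)/R = (2.54 − 1.5) / 32.9 = 0.0318 mA.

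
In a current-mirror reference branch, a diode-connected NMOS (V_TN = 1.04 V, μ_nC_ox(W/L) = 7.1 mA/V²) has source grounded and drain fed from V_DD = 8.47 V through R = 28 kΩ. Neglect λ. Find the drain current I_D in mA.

With gate tied to drain, V_GS = V_DS ≥ V_GS − V_TN, so the device is in saturation.
KCL at the drain: ½ k_n (V_GS − V_TN)² = (V_DD − V_GS)/R.
Let x = V_GS − 1.04. Then 99.4 x² + x − 7.43 = 0, giving x = 0.268 V (positive root), so V_GS = 1.31 V.
I_D = (V_DD − V_GS)/R = (8.47 − 1.31) / 28 = 0.256 mA.

I_D = 0.256 mA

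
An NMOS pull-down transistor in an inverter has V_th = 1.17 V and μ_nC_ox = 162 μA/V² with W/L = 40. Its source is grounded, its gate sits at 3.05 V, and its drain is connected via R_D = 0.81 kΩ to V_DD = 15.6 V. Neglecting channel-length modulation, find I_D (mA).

I_D = 11.5 mA

V_GS = V_G = 3.05 V, so V_ov = 3.05 − 1.17 = 1.88 V.
k_n = μ_nC_ox · (W/L) = 6.48 mA/V².
Assume saturation: I_D = ½ k_n V_ov² = 0.5 × 6.48 × 1.88² = 11.5 mA, giving V_DS = V_DD − I_D R_D = 15.6 − 11.5 × 0.81 = 6.32 V.
V_DS = 6.32 V ≥ V_ov = 1.88 V, confirming saturation.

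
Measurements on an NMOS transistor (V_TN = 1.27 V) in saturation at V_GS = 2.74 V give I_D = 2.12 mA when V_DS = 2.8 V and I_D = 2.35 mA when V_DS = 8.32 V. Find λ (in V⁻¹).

With V_GS fixed, I_D ∝ (1 + λ V_DS) in saturation, so I_D2/I_D1 = (1 + λ V_DS2)/(1 + λ V_DS1).
2.35/2.12 = 1.108 = (1 + 8.32 λ)/(1 + 2.8 λ).
Solving: λ (I_D1 V_DS2 − I_D2 V_DS1) = I_D2 − I_D1, so λ = (2.35 − 2.12) / (2.12 × 8.32 − 2.35 × 2.8) = 0.23 / 11.1 = 0.0208 V⁻¹.

λ = 0.0208 V⁻¹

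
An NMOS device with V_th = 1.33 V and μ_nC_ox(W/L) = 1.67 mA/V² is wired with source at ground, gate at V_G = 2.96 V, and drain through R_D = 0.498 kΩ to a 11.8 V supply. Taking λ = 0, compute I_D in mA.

I_D = 2.22 mA

V_GS = V_G = 2.96 V, so V_ov = 2.96 − 1.33 = 1.63 V.
Assume saturation: I_D = ½ k_n V_ov² = 0.5 × 1.67 × 1.63² = 2.22 mA, giving V_DS = V_DD − I_D R_D = 11.8 − 2.22 × 0.498 = 10.7 V.
V_DS = 10.7 V ≥ V_ov = 1.63 V, confirming saturation.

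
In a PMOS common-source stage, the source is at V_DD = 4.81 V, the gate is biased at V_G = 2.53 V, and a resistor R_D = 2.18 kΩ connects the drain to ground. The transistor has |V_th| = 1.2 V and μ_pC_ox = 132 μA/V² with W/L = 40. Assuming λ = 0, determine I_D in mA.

I_D = 2.00 mA

V_SG = V_DD − V_G = 4.81 − 2.53 = 2.28 V, so V_ov = 2.28 − 1.2 = 1.08 V.
k_p = μ_pC_ox · (W/L) = 5.28 mA/V².
Assume saturation: I_D = ½ k_p V_ov² = 0.5 × 5.28 × 1.08² = 3.08 mA, giving V_SD = V_DD − I_D R_D = 4.81 − 3.08 × 2.18 = -1.9 V.
But -1.9 V < V_ov = 1.08 V, so the device is actually in triode.
In triode I_D = k_p[V_ov V_SD − ½ V_SD²] and I_D = (V_DD − V_SD)/R_D. Equating: 5.76 V_SD² − 13.43 V_SD + 4.81 = 0, giving V_SD = 0.442 V (the root below V_ov).
I_D = (4.81 − 0.442) / 2.18 = 2 mA.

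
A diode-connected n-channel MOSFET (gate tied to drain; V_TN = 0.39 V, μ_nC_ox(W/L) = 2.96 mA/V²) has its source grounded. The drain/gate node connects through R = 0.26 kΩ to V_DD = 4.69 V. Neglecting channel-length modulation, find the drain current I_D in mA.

I_D = 7.74 mA

With gate tied to drain, V_GS = V_DS ≥ V_GS − V_TN, so the device is in saturation.
KCL at the drain: ½ k_n (V_GS − V_TN)² = (V_DD − V_GS)/R.
Let x = V_GS − 0.39. Then 0.385 x² + x − 4.3 = 0, giving x = 2.29 V (positive root), so V_GS = 2.68 V.
I_D = (V_DD − V_GS)/R = (4.69 − 2.68) / 0.26 = 7.74 mA.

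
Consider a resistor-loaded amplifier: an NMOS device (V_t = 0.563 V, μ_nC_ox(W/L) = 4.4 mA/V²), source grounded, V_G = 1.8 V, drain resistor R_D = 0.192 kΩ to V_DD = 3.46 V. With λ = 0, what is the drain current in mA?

V_GS = V_G = 1.8 V, so V_ov = 1.8 − 0.563 = 1.24 V.
Assume saturation: I_D = ½ k_n V_ov² = 0.5 × 4.4 × 1.24² = 3.37 mA, giving V_DS = V_DD − I_D R_D = 3.46 − 3.37 × 0.192 = 2.81 V.
V_DS = 2.81 V ≥ V_ov = 1.24 V, confirming saturation.

I_D = 3.37 mA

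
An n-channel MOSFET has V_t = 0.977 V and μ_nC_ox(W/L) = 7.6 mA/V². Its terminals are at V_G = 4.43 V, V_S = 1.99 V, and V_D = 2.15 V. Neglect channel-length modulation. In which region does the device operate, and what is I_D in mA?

V_GS = V_G − V_S = 4.43 − 1.99 = 2.44 V; V_DS = V_D − V_S = 2.15 − 1.99 = 0.16 V.
V_ov = V_GS − V_t = 2.44 − 0.977 = 1.46 V.
Since V_DS = 0.16 V < V_ov = 1.46 V, the device is in the triode region.
I_D = k_n [V_ov · V_DS − ½ V_DS²] = 7.6 × [1.46 × 0.16 − 0.5 × 0.16²] = 1.68 mA.

Triode; I_D = 1.68 mA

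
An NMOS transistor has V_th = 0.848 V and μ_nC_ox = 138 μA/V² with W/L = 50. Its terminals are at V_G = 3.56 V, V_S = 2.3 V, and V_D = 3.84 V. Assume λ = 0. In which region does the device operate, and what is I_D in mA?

Saturation; I_D = 0.586 mA

V_GS = V_G − V_S = 3.56 − 2.3 = 1.26 V; V_DS = V_D − V_S = 3.84 − 2.3 = 1.54 V.
k_n = μ_nC_ox · (W/L) = 6.9 mA/V².
V_ov = V_GS − V_th = 1.26 − 0.848 = 0.412 V.
Since V_DS = 1.54 V ≥ V_ov = 0.412 V, the device is in saturation.
I_D = ½ k_n V_ov² = 0.5 × 6.9 × 0.412² = 0.586 mA.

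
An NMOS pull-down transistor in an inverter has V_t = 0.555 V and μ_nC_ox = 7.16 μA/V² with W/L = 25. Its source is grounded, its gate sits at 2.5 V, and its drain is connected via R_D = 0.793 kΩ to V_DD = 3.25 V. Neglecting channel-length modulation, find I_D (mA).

V_GS = V_G = 2.5 V, so V_ov = 2.5 − 0.555 = 1.94 V.
k_n = μ_nC_ox · (W/L) = 0.179 mA/V².
Assume saturation: I_D = ½ k_n V_ov² = 0.5 × 0.179 × 1.94² = 0.339 mA, giving V_DS = V_DD − I_D R_D = 3.25 − 0.339 × 0.793 = 2.98 V.
V_DS = 2.98 V ≥ V_ov = 1.94 V, confirming saturation.

I_D = 0.339 mA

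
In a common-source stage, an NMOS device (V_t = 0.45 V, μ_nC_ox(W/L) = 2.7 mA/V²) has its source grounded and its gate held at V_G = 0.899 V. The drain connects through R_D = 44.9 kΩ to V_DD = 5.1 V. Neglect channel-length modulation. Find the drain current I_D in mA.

I_D = 0.111 mA

V_GS = V_G = 0.899 V, so V_ov = 0.899 − 0.45 = 0.449 V.
Assume saturation: I_D = ½ k_n V_ov² = 0.5 × 2.7 × 0.449² = 0.272 mA, giving V_DS = V_DD − I_D R_D = 5.1 − 0.272 × 44.9 = -7.12 V.
But -7.12 V < V_ov = 0.449 V, so the device is actually in triode.
In triode I_D = k_n[V_ov V_DS − ½ V_DS²] and I_D = (V_DD − V_DS)/R_D. Equating: 60.6 V_DS² − 55.43 V_DS + 5.1 = 0, giving V_DS = 0.104 V (the root below V_ov).
I_D = (5.1 − 0.104) / 44.9 = 0.111 mA.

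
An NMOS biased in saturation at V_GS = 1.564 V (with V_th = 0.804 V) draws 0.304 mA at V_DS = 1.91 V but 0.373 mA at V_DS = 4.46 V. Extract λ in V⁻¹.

With V_GS fixed, I_D ∝ (1 + λ V_DS) in saturation, so I_D2/I_D1 = (1 + λ V_DS2)/(1 + λ V_DS1).
0.373/0.304 = 1.227 = (1 + 4.46 λ)/(1 + 1.91 λ).
Solving: λ (I_D1 V_DS2 − I_D2 V_DS1) = I_D2 − I_D1, so λ = (0.373 − 0.304) / (0.304 × 4.46 − 0.373 × 1.91) = 0.069 / 0.643 = 0.107 V⁻¹.

λ = 0.107 V⁻¹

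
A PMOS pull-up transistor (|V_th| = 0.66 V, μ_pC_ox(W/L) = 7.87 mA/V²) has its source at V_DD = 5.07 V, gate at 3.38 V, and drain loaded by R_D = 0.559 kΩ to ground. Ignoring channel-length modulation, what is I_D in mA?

V_SG = V_DD − V_G = 5.07 − 3.38 = 1.69 V, so V_ov = 1.69 − 0.66 = 1.03 V.
Assume saturation: I_D = ½ k_p V_ov² = 0.5 × 7.87 × 1.03² = 4.17 mA, giving V_SD = V_DD − I_D R_D = 5.07 − 4.17 × 0.559 = 2.74 V.
V_SD = 2.74 V ≥ V_ov = 1.03 V, confirming saturation.

I_D = 4.17 mA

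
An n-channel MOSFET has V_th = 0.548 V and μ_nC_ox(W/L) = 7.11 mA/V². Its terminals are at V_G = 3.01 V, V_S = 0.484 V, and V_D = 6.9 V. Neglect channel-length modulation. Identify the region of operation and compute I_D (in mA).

Saturation; I_D = 13.9 mA

V_GS = V_G − V_S = 3.01 − 0.484 = 2.53 V; V_DS = V_D − V_S = 6.9 − 0.484 = 6.42 V.
V_ov = V_GS − V_th = 2.53 − 0.548 = 1.98 V.
Since V_DS = 6.42 V ≥ V_ov = 1.98 V, the device is in saturation.
I_D = ½ k_n V_ov² = 0.5 × 7.11 × 1.98² = 13.9 mA.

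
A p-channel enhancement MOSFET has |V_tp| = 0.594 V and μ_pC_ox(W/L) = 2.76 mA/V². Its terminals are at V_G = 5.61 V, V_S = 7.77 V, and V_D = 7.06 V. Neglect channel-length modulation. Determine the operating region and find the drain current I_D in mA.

V_SG = V_S − V_G = 7.77 − 5.61 = 2.16 V; V_SD = V_S − V_D = 7.77 − 7.06 = 0.71 V.
V_ov = V_SG − |V_tp| = 2.16 − 0.594 = 1.57 V.
Since V_SD = 0.71 V < V_ov = 1.57 V, the device is in the triode region.
I_D = k_p [V_ov · V_SD − ½ V_SD²] = 2.76 × [1.57 × 0.71 − 0.5 × 0.71²] = 2.37 mA.

Triode; I_D = 2.37 mA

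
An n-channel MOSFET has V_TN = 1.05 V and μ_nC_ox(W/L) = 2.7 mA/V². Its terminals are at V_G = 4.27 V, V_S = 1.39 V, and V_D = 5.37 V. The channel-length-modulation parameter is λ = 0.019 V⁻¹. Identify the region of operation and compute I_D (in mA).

V_GS = V_G − V_S = 4.27 − 1.39 = 2.88 V; V_DS = V_D − V_S = 5.37 − 1.39 = 3.98 V.
V_ov = V_GS − V_TN = 2.88 − 1.05 = 1.83 V.
Since V_DS = 3.98 V ≥ V_ov = 1.83 V, the device is in saturation.
I_D = ½ k_n V_ov² (1 + λ V_DS) = 0.5 × 2.7 × 1.83² × (1 + 0.019 × 3.98) = 4.86 mA.

Saturation; I_D = 4.86 mA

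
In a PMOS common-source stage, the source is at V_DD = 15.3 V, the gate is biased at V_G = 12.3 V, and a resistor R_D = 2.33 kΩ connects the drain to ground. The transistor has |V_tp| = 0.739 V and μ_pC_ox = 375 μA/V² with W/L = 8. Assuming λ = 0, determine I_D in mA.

V_SG = V_DD − V_G = 15.3 − 12.3 = 3 V, so V_ov = 3 − 0.739 = 2.26 V.
k_p = μ_pC_ox · (W/L) = 3 mA/V².
Assume saturation: I_D = ½ k_p V_ov² = 0.5 × 3 × 2.26² = 7.67 mA, giving V_SD = V_DD − I_D R_D = 15.3 − 7.67 × 2.33 = -2.57 V.
But -2.57 V < V_ov = 2.26 V, so the device is actually in triode.
In triode I_D = k_p[V_ov V_SD − ½ V_SD²] and I_D = (V_DD − V_SD)/R_D. Equating: 3.5 V_SD² − 16.8 V_SD + 15.3 = 0, giving V_SD = 1.22 V (the root below V_ov).
I_D = (15.3 − 1.22) / 2.33 = 6.04 mA.

I_D = 6.04 mA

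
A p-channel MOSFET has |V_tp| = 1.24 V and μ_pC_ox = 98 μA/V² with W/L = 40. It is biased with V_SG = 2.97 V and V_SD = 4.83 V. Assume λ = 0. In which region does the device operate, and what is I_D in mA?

k_p = μ_pC_ox · (W/L) = 3.92 mA/V².
V_ov = V_SG − |V_tp| = 2.97 − 1.24 = 1.73 V.
Since V_SD = 4.83 V ≥ V_ov = 1.73 V, the device is in saturation.
I_D = ½ k_p V_ov² = 0.5 × 3.92 × 1.73² = 5.87 mA.

Saturation; I_D = 5.87 mA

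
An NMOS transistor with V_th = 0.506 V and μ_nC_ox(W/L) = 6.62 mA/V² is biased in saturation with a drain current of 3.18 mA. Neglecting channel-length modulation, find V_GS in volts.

V_GS = 1.49 V

In saturation I_D = ½ k_n (V_GS − V_th)², so V_GS − V_th = √(2 I_D / k_n) = √(2 × 3.18 / 6.62) = 0.98 V.
V_GS = 0.506 + 0.98 = 1.49 V.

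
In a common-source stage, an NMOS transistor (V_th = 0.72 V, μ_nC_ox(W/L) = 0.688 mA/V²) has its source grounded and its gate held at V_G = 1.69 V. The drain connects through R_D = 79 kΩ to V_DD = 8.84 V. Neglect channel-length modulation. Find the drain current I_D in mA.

V_GS = V_G = 1.69 V, so V_ov = 1.69 − 0.72 = 0.97 V.
Assume saturation: I_D = ½ k_n V_ov² = 0.5 × 0.688 × 0.97² = 0.324 mA, giving V_DS = V_DD − I_D R_D = 8.84 − 0.324 × 79 = -16.7 V.
But -16.7 V < V_ov = 0.97 V, so the device is actually in triode.
In triode I_D = k_n[V_ov V_DS − ½ V_DS²] and I_D = (V_DD − V_DS)/R_D. Equating: 27.2 V_DS² − 53.72 V_DS + 8.84 = 0, giving V_DS = 0.181 V (the root below V_ov).
I_D = (8.84 − 0.181) / 79 = 0.11 mA.

I_D = 0.110 mA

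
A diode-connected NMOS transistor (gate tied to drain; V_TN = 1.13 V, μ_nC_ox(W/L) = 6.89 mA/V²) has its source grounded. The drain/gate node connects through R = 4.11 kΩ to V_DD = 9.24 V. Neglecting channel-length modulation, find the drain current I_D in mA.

With gate tied to drain, V_GS = V_DS ≥ V_GS − V_TN, so the device is in saturation.
KCL at the drain: ½ k_n (V_GS − V_TN)² = (V_DD − V_GS)/R.
Let x = V_GS − 1.13. Then 14.2 x² + x − 8.11 = 0, giving x = 0.722 V (positive root), so V_GS = 1.85 V.
I_D = (V_DD − V_GS)/R = (9.24 − 1.85) / 4.11 = 1.8 mA.

I_D = 1.80 mA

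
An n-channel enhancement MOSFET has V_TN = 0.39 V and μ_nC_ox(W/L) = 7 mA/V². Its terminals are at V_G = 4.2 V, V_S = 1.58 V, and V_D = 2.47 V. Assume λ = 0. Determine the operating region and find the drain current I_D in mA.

V_GS = V_G − V_S = 4.2 − 1.58 = 2.62 V; V_DS = V_D − V_S = 2.47 − 1.58 = 0.89 V.
V_ov = V_GS − V_TN = 2.62 − 0.39 = 2.23 V.
Since V_DS = 0.89 V < V_ov = 2.23 V, the device is in the triode region.
I_D = k_n [V_ov · V_DS − ½ V_DS²] = 7 × [2.23 × 0.89 − 0.5 × 0.89²] = 11.1 mA.

Triode; I_D = 11.1 mA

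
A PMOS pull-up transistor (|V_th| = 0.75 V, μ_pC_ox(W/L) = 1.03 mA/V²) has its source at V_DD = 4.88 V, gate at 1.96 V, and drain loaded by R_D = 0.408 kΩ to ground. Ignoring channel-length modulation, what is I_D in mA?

I_D = 2.43 mA

V_SG = V_DD − V_G = 4.88 − 1.96 = 2.92 V, so V_ov = 2.92 − 0.75 = 2.17 V.
Assume saturation: I_D = ½ k_p V_ov² = 0.5 × 1.03 × 2.17² = 2.43 mA, giving V_SD = V_DD − I_D R_D = 4.88 − 2.43 × 0.408 = 3.89 V.
V_SD = 3.89 V ≥ V_ov = 2.17 V, confirming saturation.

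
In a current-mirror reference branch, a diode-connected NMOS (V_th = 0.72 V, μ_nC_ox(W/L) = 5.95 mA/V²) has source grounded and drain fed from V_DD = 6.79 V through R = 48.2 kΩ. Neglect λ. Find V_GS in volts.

V_GS = 0.922 V

With gate tied to drain, V_GS = V_DS ≥ V_GS − V_th, so the device is in saturation.
KCL at the drain: ½ k_n (V_GS − V_th)² = (V_DD − V_GS)/R.
Let x = V_GS − 0.72. Then 143 x² + x − 6.07 = 0, giving x = 0.202 V (positive root), so V_GS = 0.922 V.
I_D = (V_DD − V_GS)/R = (6.79 − 0.922) / 48.2 = 0.122 mA.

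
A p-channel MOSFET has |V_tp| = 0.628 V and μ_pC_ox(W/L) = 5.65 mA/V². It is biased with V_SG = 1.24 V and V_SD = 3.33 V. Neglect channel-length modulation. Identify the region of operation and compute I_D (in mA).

Saturation; I_D = 1.06 mA

V_ov = V_SG − |V_tp| = 1.24 − 0.628 = 0.612 V.
Since V_SD = 3.33 V ≥ V_ov = 0.612 V, the device is in saturation.
I_D = ½ k_p V_ov² = 0.5 × 5.65 × 0.612² = 1.06 mA.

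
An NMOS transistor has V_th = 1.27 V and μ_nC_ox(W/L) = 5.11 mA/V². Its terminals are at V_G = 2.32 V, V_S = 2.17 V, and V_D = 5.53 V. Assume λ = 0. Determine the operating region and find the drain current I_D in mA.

Cutoff; I_D = 0 mA

V_GS = V_G − V_S = 2.32 − 2.17 = 0.15 V; V_DS = V_D − V_S = 5.53 − 2.17 = 3.36 V.
V_GS = 0.15 V < V_th = 1.27 V, so the transistor is in cutoff.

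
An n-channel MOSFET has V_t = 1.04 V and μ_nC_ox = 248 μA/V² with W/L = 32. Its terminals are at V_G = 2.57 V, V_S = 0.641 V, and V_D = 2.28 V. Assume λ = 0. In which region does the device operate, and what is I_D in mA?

Saturation; I_D = 3.14 mA

V_GS = V_G − V_S = 2.57 − 0.641 = 1.93 V; V_DS = V_D − V_S = 2.28 − 0.641 = 1.64 V.
k_n = μ_nC_ox · (W/L) = 7.936 mA/V².
V_ov = V_GS − V_t = 1.93 − 1.04 = 0.889 V.
Since V_DS = 1.64 V ≥ V_ov = 0.889 V, the device is in saturation.
I_D = ½ k_n V_ov² = 0.5 × 7.936 × 0.889² = 3.14 mA.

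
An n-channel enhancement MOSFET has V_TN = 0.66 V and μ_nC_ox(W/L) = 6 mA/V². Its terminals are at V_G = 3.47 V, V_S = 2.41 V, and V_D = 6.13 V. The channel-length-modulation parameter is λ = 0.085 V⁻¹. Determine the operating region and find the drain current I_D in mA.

V_GS = V_G − V_S = 3.47 − 2.41 = 1.06 V; V_DS = V_D − V_S = 6.13 − 2.41 = 3.72 V.
V_ov = V_GS − V_TN = 1.06 − 0.66 = 0.4 V.
Since V_DS = 3.72 V ≥ V_ov = 0.4 V, the device is in saturation.
I_D = ½ k_n V_ov² (1 + λ V_DS) = 0.5 × 6 × 0.4² × (1 + 0.085 × 3.72) = 0.632 mA.

Saturation; I_D = 0.632 mA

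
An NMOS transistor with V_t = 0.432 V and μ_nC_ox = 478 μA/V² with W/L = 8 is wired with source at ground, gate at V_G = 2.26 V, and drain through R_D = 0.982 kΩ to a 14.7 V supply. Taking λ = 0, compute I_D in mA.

V_GS = V_G = 2.26 V, so V_ov = 2.26 − 0.432 = 1.83 V.
k_n = μ_nC_ox · (W/L) = 3.824 mA/V².
Assume saturation: I_D = ½ k_n V_ov² = 0.5 × 3.824 × 1.83² = 6.39 mA, giving V_DS = V_DD − I_D R_D = 14.7 − 6.39 × 0.982 = 8.43 V.
V_DS = 8.43 V ≥ V_ov = 1.83 V, confirming saturation.

I_D = 6.39 mA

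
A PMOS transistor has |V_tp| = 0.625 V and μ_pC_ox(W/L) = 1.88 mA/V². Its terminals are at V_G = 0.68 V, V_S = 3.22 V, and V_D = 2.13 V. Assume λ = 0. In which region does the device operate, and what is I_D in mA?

Triode; I_D = 2.81 mA

V_SG = V_S − V_G = 3.22 − 0.68 = 2.54 V; V_SD = V_S − V_D = 3.22 − 2.13 = 1.09 V.
V_ov = V_SG − |V_tp| = 2.54 − 0.625 = 1.92 V.
Since V_SD = 1.09 V < V_ov = 1.92 V, the device is in the triode region.
I_D = k_p [V_ov · V_SD − ½ V_SD²] = 1.88 × [1.92 × 1.09 − 0.5 × 1.09²] = 2.81 mA.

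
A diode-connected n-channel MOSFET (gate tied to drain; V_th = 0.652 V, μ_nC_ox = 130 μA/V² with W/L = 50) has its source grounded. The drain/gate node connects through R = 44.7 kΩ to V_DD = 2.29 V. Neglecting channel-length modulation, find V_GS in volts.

V_GS = 0.755 V

With gate tied to drain, V_GS = V_DS ≥ V_GS − V_th, so the device is in saturation.
k_n = μ_nC_ox · (W/L) = 6.5 mA/V².
KCL at the drain: ½ k_n (V_GS − V_th)² = (V_DD − V_GS)/R.
Let x = V_GS − 0.652. Then 145 x² + x − 1.638 = 0, giving x = 0.103 V (positive root), so V_GS = 0.755 V.
I_D = (V_DD − V_GS)/R = (2.29 − 0.755) / 44.7 = 0.0343 mA.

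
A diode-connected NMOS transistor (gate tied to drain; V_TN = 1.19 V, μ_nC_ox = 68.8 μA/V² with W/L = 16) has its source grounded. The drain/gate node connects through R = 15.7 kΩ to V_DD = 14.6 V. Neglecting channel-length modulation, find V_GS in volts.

V_GS = 2.38 V

With gate tied to drain, V_GS = V_DS ≥ V_GS − V_TN, so the device is in saturation.
k_n = μ_nC_ox · (W/L) = 1.101 mA/V².
KCL at the drain: ½ k_n (V_GS − V_TN)² = (V_DD − V_GS)/R.
Let x = V_GS − 1.19. Then 8.64 x² + x − 13.41 = 0, giving x = 1.19 V (positive root), so V_GS = 2.38 V.
I_D = (V_DD − V_GS)/R = (14.6 − 2.38) / 15.7 = 0.778 mA.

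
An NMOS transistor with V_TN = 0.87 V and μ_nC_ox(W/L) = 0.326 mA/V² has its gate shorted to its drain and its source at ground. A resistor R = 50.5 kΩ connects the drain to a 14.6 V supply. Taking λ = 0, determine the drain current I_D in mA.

I_D = 0.247 mA

With gate tied to drain, V_GS = V_DS ≥ V_GS − V_TN, so the device is in saturation.
KCL at the drain: ½ k_n (V_GS − V_TN)² = (V_DD − V_GS)/R.
Let x = V_GS − 0.87. Then 8.23 x² + x − 13.73 = 0, giving x = 1.23 V (positive root), so V_GS = 2.1 V.
I_D = (V_DD − V_GS)/R = (14.6 − 2.1) / 50.5 = 0.247 mA.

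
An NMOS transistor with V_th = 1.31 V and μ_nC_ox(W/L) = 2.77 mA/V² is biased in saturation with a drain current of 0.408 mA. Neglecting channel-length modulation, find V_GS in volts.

V_GS = 1.85 V

In saturation I_D = ½ k_n (V_GS − V_th)², so V_GS − V_th = √(2 I_D / k_n) = √(2 × 0.408 / 2.77) = 0.543 V.
V_GS = 1.31 + 0.543 = 1.85 V.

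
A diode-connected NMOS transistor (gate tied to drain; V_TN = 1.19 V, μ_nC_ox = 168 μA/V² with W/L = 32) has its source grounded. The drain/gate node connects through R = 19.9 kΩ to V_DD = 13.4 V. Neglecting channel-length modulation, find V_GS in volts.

With gate tied to drain, V_GS = V_DS ≥ V_GS − V_TN, so the device is in saturation.
k_n = μ_nC_ox · (W/L) = 5.376 mA/V².
KCL at the drain: ½ k_n (V_GS − V_TN)² = (V_DD − V_GS)/R.
Let x = V_GS − 1.19. Then 53.5 x² + x − 12.21 = 0, giving x = 0.469 V (positive root), so V_GS = 1.66 V.
I_D = (V_DD − V_GS)/R = (13.4 − 1.66) / 19.9 = 0.59 mA.

V_GS = 1.66 V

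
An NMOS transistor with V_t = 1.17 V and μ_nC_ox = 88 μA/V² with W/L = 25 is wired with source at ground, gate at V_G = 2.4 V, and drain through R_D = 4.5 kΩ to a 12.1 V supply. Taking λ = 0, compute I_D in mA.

V_GS = V_G = 2.4 V, so V_ov = 2.4 − 1.17 = 1.23 V.
k_n = μ_nC_ox · (W/L) = 2.2 mA/V².
Assume saturation: I_D = ½ k_n V_ov² = 0.5 × 2.2 × 1.23² = 1.66 mA, giving V_DS = V_DD − I_D R_D = 12.1 − 1.66 × 4.5 = 4.61 V.
V_DS = 4.61 V ≥ V_ov = 1.23 V, confirming saturation.

I_D = 1.66 mA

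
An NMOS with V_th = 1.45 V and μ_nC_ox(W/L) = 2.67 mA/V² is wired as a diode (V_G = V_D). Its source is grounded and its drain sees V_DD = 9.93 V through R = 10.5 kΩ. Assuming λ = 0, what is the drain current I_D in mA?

With gate tied to drain, V_GS = V_DS ≥ V_GS − V_th, so the device is in saturation.
KCL at the drain: ½ k_n (V_GS − V_th)² = (V_DD − V_GS)/R.
Let x = V_GS − 1.45. Then 14 x² + x − 8.48 = 0, giving x = 0.743 V (positive root), so V_GS = 2.19 V.
I_D = (V_DD − V_GS)/R = (9.93 − 2.19) / 10.5 = 0.737 mA.

I_D = 0.737 mA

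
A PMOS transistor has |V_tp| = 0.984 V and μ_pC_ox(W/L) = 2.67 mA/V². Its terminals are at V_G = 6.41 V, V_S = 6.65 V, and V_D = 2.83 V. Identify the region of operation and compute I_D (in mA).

V_SG = V_S − V_G = 6.65 − 6.41 = 0.24 V; V_SD = V_S − V_D = 6.65 − 2.83 = 3.82 V.
V_SG = 0.24 V < |V_tp| = 0.984 V, so the transistor is in cutoff.

Cutoff; I_D = 0 mA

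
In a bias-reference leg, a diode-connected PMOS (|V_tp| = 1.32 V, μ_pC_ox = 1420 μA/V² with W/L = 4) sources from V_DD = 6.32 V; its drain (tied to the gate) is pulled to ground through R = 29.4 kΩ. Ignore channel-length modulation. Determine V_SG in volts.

V_SG = 1.56 V

With gate tied to drain, V_SG = V_SD ≥ V_SG − |V_tp|, so the device is in saturation.
k_p = μ_pC_ox · (W/L) = 5.68 mA/V².
KCL at the drain: ½ k_p (V_SG − |V_tp|)² = (V_DD − V_SG)/R.
Let x = V_SG − 1.32. Then 83.5 x² + x − 5 = 0, giving x = 0.239 V (positive root), so V_SG = 1.56 V.
I_D = (V_DD − V_SG)/R = (6.32 − 1.56) / 29.4 = 0.162 mA.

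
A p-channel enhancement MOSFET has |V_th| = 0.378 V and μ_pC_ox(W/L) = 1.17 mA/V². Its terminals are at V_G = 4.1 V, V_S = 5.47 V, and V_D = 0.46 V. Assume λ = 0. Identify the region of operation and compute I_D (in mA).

V_SG = V_S − V_G = 5.47 − 4.1 = 1.37 V; V_SD = V_S − V_D = 5.47 − 0.46 = 5.01 V.
V_ov = V_SG − |V_th| = 1.37 − 0.378 = 0.992 V.
Since V_SD = 5.01 V ≥ V_ov = 0.992 V, the device is in saturation.
I_D = ½ k_p V_ov² = 0.5 × 1.17 × 0.992² = 0.576 mA.

Saturation; I_D = 0.576 mA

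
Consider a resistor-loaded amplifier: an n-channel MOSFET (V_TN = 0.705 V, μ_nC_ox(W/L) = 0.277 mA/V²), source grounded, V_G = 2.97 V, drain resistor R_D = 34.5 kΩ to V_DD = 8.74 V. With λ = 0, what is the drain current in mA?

V_GS = V_G = 2.97 V, so V_ov = 2.97 − 0.705 = 2.27 V.
Assume saturation: I_D = ½ k_n V_ov² = 0.5 × 0.277 × 2.27² = 0.711 mA, giving V_DS = V_DD − I_D R_D = 8.74 − 0.711 × 34.5 = -15.8 V.
But -15.8 V < V_ov = 2.27 V, so the device is actually in triode.
In triode I_D = k_n[V_ov V_DS − ½ V_DS²] and I_D = (V_DD − V_DS)/R_D. Equating: 4.78 V_DS² − 22.65 V_DS + 8.74 = 0, giving V_DS = 0.424 V (the root below V_ov).
I_D = (8.74 − 0.424) / 34.5 = 0.241 mA.

I_D = 0.241 mA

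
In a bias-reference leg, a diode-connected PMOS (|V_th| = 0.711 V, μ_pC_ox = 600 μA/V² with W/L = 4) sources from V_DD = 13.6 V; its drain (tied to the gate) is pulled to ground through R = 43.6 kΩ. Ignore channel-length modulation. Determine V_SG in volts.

With gate tied to drain, V_SG = V_SD ≥ V_SG − |V_th|, so the device is in saturation.
k_p = μ_pC_ox · (W/L) = 2.4 mA/V².
KCL at the drain: ½ k_p (V_SG − |V_th|)² = (V_DD − V_SG)/R.
Let x = V_SG − 0.711. Then 52.3 x² + x − 12.89 = 0, giving x = 0.487 V (positive root), so V_SG = 1.2 V.
I_D = (V_DD − V_SG)/R = (13.6 − 1.2) / 43.6 = 0.284 mA.

V_SG = 1.20 V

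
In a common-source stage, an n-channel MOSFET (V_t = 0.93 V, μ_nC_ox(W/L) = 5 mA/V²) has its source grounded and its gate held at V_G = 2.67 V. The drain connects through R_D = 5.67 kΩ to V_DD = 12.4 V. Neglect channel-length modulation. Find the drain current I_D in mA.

V_GS = V_G = 2.67 V, so V_ov = 2.67 − 0.93 = 1.74 V.
Assume saturation: I_D = ½ k_n V_ov² = 0.5 × 5 × 1.74² = 7.57 mA, giving V_DS = V_DD − I_D R_D = 12.4 − 7.57 × 5.67 = -30.5 V.
But -30.5 V < V_ov = 1.74 V, so the device is actually in triode.
In triode I_D = k_n[V_ov V_DS − ½ V_DS²] and I_D = (V_DD − V_DS)/R_D. Equating: 14.2 V_DS² − 50.33 V_DS + 12.4 = 0, giving V_DS = 0.266 V (the root below V_ov).
I_D = (12.4 − 0.266) / 5.67 = 2.14 mA.

I_D = 2.14 mA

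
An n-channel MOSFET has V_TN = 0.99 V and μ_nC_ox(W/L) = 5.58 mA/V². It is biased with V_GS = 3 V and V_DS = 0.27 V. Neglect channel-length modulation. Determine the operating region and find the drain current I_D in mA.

V_ov = V_GS − V_TN = 3 − 0.99 = 2.01 V.
Since V_DS = 0.27 V < V_ov = 2.01 V, the device is in the triode region.
I_D = k_n [V_ov · V_DS − ½ V_DS²] = 5.58 × [2.01 × 0.27 − 0.5 × 0.27²] = 2.82 mA.

Triode; I_D = 2.82 mA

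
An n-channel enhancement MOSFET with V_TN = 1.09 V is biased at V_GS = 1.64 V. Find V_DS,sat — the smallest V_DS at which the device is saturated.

V_DS,sat = 0.550 V

The boundary between triode and saturation is V_DS = V_GS − V_TN = V_ov.
V_ov = 1.64 − 1.09 = 0.55 V.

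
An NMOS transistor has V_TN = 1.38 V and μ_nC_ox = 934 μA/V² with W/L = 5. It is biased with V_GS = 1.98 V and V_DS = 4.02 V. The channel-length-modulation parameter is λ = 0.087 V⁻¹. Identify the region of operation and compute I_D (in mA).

k_n = μ_nC_ox · (W/L) = 4.67 mA/V².
V_ov = V_GS − V_TN = 1.98 − 1.38 = 0.6 V.
Since V_DS = 4.02 V ≥ V_ov = 0.6 V, the device is in saturation.
I_D = ½ k_n V_ov² (1 + λ V_DS) = 0.5 × 4.67 × 0.6² × (1 + 0.087 × 4.02) = 1.13 mA.

Saturation; I_D = 1.13 mA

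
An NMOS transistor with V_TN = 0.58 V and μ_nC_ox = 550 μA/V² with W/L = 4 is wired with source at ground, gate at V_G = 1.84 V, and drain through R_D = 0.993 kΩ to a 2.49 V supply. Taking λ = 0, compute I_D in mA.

I_D = 1.60 mA

V_GS = V_G = 1.84 V, so V_ov = 1.84 − 0.58 = 1.26 V.
k_n = μ_nC_ox · (W/L) = 2.2 mA/V².
Assume saturation: I_D = ½ k_n V_ov² = 0.5 × 2.2 × 1.26² = 1.75 mA, giving V_DS = V_DD − I_D R_D = 2.49 − 1.75 × 0.993 = 0.756 V.
But 0.756 V < V_ov = 1.26 V, so the device is actually in triode.
In triode I_D = k_n[V_ov V_DS − ½ V_DS²] and I_D = (V_DD − V_DS)/R_D. Equating: 1.09 V_DS² − 3.753 V_DS + 2.49 = 0, giving V_DS = 0.899 V (the root below V_ov).
I_D = (2.49 − 0.899) / 0.993 = 1.6 mA.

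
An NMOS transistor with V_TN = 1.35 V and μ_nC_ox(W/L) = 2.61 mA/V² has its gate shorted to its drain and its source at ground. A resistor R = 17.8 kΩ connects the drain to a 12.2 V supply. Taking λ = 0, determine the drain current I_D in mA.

I_D = 0.572 mA

With gate tied to drain, V_GS = V_DS ≥ V_GS − V_TN, so the device is in saturation.
KCL at the drain: ½ k_n (V_GS − V_TN)² = (V_DD − V_GS)/R.
Let x = V_GS − 1.35. Then 23.2 x² + x − 10.85 = 0, giving x = 0.662 V (positive root), so V_GS = 2.01 V.
I_D = (V_DD − V_GS)/R = (12.2 − 2.01) / 17.8 = 0.572 mA.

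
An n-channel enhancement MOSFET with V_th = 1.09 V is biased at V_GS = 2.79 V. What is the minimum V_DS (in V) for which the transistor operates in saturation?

The boundary between triode and saturation is V_DS = V_GS − V_th = V_ov.
V_ov = 2.79 − 1.09 = 1.7 V.

V_DS,sat = 1.70 V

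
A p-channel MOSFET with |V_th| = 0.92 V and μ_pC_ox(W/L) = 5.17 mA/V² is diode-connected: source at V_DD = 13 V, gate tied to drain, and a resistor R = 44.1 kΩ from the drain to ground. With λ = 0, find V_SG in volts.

V_SG = 1.24 V

With gate tied to drain, V_SG = V_SD ≥ V_SG − |V_th|, so the device is in saturation.
KCL at the drain: ½ k_p (V_SG − |V_th|)² = (V_DD − V_SG)/R.
Let x = V_SG − 0.92. Then 114 x² + x − 12.08 = 0, giving x = 0.321 V (positive root), so V_SG = 1.24 V.
I_D = (V_DD − V_SG)/R = (13 − 1.24) / 44.1 = 0.267 mA.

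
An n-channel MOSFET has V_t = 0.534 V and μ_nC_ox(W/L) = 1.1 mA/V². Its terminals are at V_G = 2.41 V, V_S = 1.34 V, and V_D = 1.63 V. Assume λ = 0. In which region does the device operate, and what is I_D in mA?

V_GS = V_G − V_S = 2.41 − 1.34 = 1.07 V; V_DS = V_D − V_S = 1.63 − 1.34 = 0.29 V.
V_ov = V_GS − V_t = 1.07 − 0.534 = 0.536 V.
Since V_DS = 0.29 V < V_ov = 0.536 V, the device is in the triode region.
I_D = k_n [V_ov · V_DS − ½ V_DS²] = 1.1 × [0.536 × 0.29 − 0.5 × 0.29²] = 0.125 mA.

Triode; I_D = 0.125 mA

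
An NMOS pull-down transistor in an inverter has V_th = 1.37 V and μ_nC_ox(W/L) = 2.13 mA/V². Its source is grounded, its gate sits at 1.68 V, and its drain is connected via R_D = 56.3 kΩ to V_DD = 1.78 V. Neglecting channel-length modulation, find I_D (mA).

V_GS = V_G = 1.68 V, so V_ov = 1.68 − 1.37 = 0.31 V.
Assume saturation: I_D = ½ k_n V_ov² = 0.5 × 2.13 × 0.31² = 0.102 mA, giving V_DS = V_DD − I_D R_D = 1.78 − 0.102 × 56.3 = -3.98 V.
But -3.98 V < V_ov = 0.31 V, so the device is actually in triode.
In triode I_D = k_n[V_ov V_DS − ½ V_DS²] and I_D = (V_DD − V_DS)/R_D. Equating: 60 V_DS² − 38.17 V_DS + 1.78 = 0, giving V_DS = 0.0507 V (the root below V_ov).
I_D = (1.78 − 0.0507) / 56.3 = 0.0307 mA.

I_D = 0.0307 mA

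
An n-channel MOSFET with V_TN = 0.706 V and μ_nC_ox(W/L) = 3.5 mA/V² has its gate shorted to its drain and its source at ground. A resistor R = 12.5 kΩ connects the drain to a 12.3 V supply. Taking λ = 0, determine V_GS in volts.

With gate tied to drain, V_GS = V_DS ≥ V_GS − V_TN, so the device is in saturation.
KCL at the drain: ½ k_n (V_GS − V_TN)² = (V_DD − V_GS)/R.
Let x = V_GS − 0.706. Then 21.9 x² + x − 11.59 = 0, giving x = 0.706 V (positive root), so V_GS = 1.41 V.
I_D = (V_DD − V_GS)/R = (12.3 − 1.41) / 12.5 = 0.871 mA.

V_GS = 1.41 V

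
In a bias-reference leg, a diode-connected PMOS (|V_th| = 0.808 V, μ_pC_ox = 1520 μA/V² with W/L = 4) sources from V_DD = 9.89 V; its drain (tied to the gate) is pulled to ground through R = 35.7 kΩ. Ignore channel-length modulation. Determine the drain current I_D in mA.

I_D = 0.246 mA

With gate tied to drain, V_SG = V_SD ≥ V_SG − |V_th|, so the device is in saturation.
k_p = μ_pC_ox · (W/L) = 6.08 mA/V².
KCL at the drain: ½ k_p (V_SG − |V_th|)² = (V_DD − V_SG)/R.
Let x = V_SG − 0.808. Then 109 x² + x − 9.082 = 0, giving x = 0.285 V (positive root), so V_SG = 1.09 V.
I_D = (V_DD − V_SG)/R = (9.89 − 1.09) / 35.7 = 0.246 mA.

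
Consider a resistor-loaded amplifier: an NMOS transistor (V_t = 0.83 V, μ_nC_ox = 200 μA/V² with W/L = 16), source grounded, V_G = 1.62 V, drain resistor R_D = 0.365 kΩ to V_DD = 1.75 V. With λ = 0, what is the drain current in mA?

V_GS = V_G = 1.62 V, so V_ov = 1.62 − 0.83 = 0.79 V.
k_n = μ_nC_ox · (W/L) = 3.2 mA/V².
Assume saturation: I_D = ½ k_n V_ov² = 0.5 × 3.2 × 0.79² = 0.999 mA, giving V_DS = V_DD − I_D R_D = 1.75 − 0.999 × 0.365 = 1.39 V.
V_DS = 1.39 V ≥ V_ov = 0.79 V, confirming saturation.

I_D = 0.999 mA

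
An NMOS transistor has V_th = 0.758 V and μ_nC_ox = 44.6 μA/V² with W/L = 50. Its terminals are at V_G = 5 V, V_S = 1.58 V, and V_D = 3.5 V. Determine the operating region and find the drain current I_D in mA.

Triode; I_D = 7.29 mA

V_GS = V_G − V_S = 5 − 1.58 = 3.42 V; V_DS = V_D − V_S = 3.5 − 1.58 = 1.92 V.
k_n = μ_nC_ox · (W/L) = 2.23 mA/V².
V_ov = V_GS − V_th = 3.42 − 0.758 = 2.66 V.
Since V_DS = 1.92 V < V_ov = 2.66 V, the device is in the triode region.
I_D = k_n [V_ov · V_DS − ½ V_DS²] = 2.23 × [2.66 × 1.92 − 0.5 × 1.92²] = 7.29 mA.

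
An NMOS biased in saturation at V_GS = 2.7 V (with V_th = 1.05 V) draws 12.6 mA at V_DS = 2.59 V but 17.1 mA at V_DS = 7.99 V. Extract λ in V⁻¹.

With V_GS fixed, I_D ∝ (1 + λ V_DS) in saturation, so I_D2/I_D1 = (1 + λ V_DS2)/(1 + λ V_DS1).
17.1/12.6 = 1.357 = (1 + 7.99 λ)/(1 + 2.59 λ).
Solving: λ (I_D1 V_DS2 − I_D2 V_DS1) = I_D2 − I_D1, so λ = (17.1 − 12.6) / (12.6 × 7.99 − 17.1 × 2.59) = 4.5 / 56.4 = 0.0798 V⁻¹.

λ = 0.0798 V⁻¹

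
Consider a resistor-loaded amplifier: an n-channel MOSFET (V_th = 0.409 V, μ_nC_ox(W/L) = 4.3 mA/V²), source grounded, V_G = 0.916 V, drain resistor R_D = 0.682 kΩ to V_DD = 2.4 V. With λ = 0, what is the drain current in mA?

I_D = 0.553 mA

V_GS = V_G = 0.916 V, so V_ov = 0.916 − 0.409 = 0.507 V.
Assume saturation: I_D = ½ k_n V_ov² = 0.5 × 4.3 × 0.507² = 0.553 mA, giving V_DS = V_DD − I_D R_D = 2.4 − 0.553 × 0.682 = 2.02 V.
V_DS = 2.02 V ≥ V_ov = 0.507 V, confirming saturation.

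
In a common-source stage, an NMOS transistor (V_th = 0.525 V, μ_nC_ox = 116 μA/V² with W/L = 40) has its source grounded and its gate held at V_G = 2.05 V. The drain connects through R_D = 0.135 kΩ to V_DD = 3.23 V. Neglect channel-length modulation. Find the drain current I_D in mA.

I_D = 5.40 mA

V_GS = V_G = 2.05 V, so V_ov = 2.05 − 0.525 = 1.52 V.
k_n = μ_nC_ox · (W/L) = 4.64 mA/V².
Assume saturation: I_D = ½ k_n V_ov² = 0.5 × 4.64 × 1.52² = 5.4 mA, giving V_DS = V_DD − I_D R_D = 3.23 − 5.4 × 0.135 = 2.5 V.
V_DS = 2.5 V ≥ V_ov = 1.52 V, confirming saturation.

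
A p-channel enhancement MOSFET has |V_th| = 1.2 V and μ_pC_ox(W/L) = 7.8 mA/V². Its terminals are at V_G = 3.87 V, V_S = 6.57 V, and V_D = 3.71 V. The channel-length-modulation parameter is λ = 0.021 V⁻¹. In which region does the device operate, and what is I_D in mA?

V_SG = V_S − V_G = 6.57 − 3.87 = 2.7 V; V_SD = V_S − V_D = 6.57 − 3.71 = 2.86 V.
V_ov = V_SG − |V_th| = 2.7 − 1.2 = 1.5 V.
Since V_SD = 2.86 V ≥ V_ov = 1.5 V, the device is in saturation.
I_D = ½ k_p V_ov² (1 + λ V_SD) = 0.5 × 7.8 × 1.5² × (1 + 0.021 × 2.86) = 9.3 mA.

Saturation; I_D = 9.30 mA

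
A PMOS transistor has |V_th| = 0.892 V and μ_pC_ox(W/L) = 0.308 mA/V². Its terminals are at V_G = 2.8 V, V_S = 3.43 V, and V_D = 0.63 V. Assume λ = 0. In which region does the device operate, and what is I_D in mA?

Cutoff; I_D = 0 mA

V_SG = V_S − V_G = 3.43 − 2.8 = 0.63 V; V_SD = V_S − V_D = 3.43 − 0.63 = 2.8 V.
V_SG = 0.63 V < |V_th| = 0.892 V, so the transistor is in cutoff.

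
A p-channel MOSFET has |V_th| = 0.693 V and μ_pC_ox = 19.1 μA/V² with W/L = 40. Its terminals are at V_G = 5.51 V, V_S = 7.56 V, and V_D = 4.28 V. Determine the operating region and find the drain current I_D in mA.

Saturation; I_D = 0.703 mA

V_SG = V_S − V_G = 7.56 − 5.51 = 2.05 V; V_SD = V_S − V_D = 7.56 − 4.28 = 3.28 V.
k_p = μ_pC_ox · (W/L) = 0.764 mA/V².
V_ov = V_SG − |V_th| = 2.05 − 0.693 = 1.36 V.
Since V_SD = 3.28 V ≥ V_ov = 1.36 V, the device is in saturation.
I_D = ½ k_p V_ov² = 0.5 × 0.764 × 1.36² = 0.703 mA.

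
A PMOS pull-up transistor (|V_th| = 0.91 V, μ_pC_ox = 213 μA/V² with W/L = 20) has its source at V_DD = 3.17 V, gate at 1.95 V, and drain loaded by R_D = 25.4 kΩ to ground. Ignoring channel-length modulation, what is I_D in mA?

V_SG = V_DD − V_G = 3.17 − 1.95 = 1.22 V, so V_ov = 1.22 − 0.91 = 0.31 V.
k_p = μ_pC_ox · (W/L) = 4.26 mA/V².
Assume saturation: I_D = ½ k_p V_ov² = 0.5 × 4.26 × 0.31² = 0.205 mA, giving V_SD = V_DD − I_D R_D = 3.17 − 0.205 × 25.4 = -2.03 V.
But -2.03 V < V_ov = 0.31 V, so the device is actually in triode.
In triode I_D = k_p[V_ov V_SD − ½ V_SD²] and I_D = (V_DD − V_SD)/R_D. Equating: 54.1 V_SD² − 34.54 V_SD + 3.17 = 0, giving V_SD = 0.111 V (the root below V_ov).
I_D = (3.17 − 0.111) / 25.4 = 0.12 mA.

I_D = 0.120 mA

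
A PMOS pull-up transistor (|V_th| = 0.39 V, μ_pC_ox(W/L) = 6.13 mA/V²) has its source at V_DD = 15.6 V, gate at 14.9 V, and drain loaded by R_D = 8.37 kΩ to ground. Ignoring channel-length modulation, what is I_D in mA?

I_D = 0.295 mA

V_SG = V_DD − V_G = 15.6 − 14.9 = 0.7 V, so V_ov = 0.7 − 0.39 = 0.31 V.
Assume saturation: I_D = ½ k_p V_ov² = 0.5 × 6.13 × 0.31² = 0.295 mA, giving V_SD = V_DD − I_D R_D = 15.6 − 0.295 × 8.37 = 13.1 V.
V_SD = 13.1 V ≥ V_ov = 0.31 V, confirming saturation.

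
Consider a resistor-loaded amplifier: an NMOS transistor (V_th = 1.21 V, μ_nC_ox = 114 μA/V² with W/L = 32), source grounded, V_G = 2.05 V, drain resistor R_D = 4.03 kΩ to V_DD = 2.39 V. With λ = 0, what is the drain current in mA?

V_GS = V_G = 2.05 V, so V_ov = 2.05 − 1.21 = 0.84 V.
k_n = μ_nC_ox · (W/L) = 3.648 mA/V².
Assume saturation: I_D = ½ k_n V_ov² = 0.5 × 3.648 × 0.84² = 1.29 mA, giving V_DS = V_DD − I_D R_D = 2.39 − 1.29 × 4.03 = -2.8 V.
But -2.8 V < V_ov = 0.84 V, so the device is actually in triode.
In triode I_D = k_n[V_ov V_DS − ½ V_DS²] and I_D = (V_DD − V_DS)/R_D. Equating: 7.35 V_DS² − 13.35 V_DS + 2.39 = 0, giving V_DS = 0.201 V (the root below V_ov).
I_D = (2.39 − 0.201) / 4.03 = 0.543 mA.

I_D = 0.543 mA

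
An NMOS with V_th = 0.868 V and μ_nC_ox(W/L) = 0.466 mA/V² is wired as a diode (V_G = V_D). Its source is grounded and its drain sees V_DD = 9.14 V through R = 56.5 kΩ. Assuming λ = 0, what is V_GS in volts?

V_GS = 1.62 V

With gate tied to drain, V_GS = V_DS ≥ V_GS − V_th, so the device is in saturation.
KCL at the drain: ½ k_n (V_GS − V_th)² = (V_DD − V_GS)/R.
Let x = V_GS − 0.868. Then 13.2 x² + x − 8.272 = 0, giving x = 0.756 V (positive root), so V_GS = 1.62 V.
I_D = (V_DD − V_GS)/R = (9.14 − 1.62) / 56.5 = 0.133 mA.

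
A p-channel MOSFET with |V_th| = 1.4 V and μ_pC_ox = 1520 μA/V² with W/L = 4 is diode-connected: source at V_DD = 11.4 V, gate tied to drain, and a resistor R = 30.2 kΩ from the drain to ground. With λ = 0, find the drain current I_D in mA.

I_D = 0.320 mA

With gate tied to drain, V_SG = V_SD ≥ V_SG − |V_th|, so the device is in saturation.
k_p = μ_pC_ox · (W/L) = 6.08 mA/V².
KCL at the drain: ½ k_p (V_SG − |V_th|)² = (V_DD − V_SG)/R.
Let x = V_SG − 1.4. Then 91.8 x² + x − 10 = 0, giving x = 0.325 V (positive root), so V_SG = 1.72 V.
I_D = (V_DD − V_SG)/R = (11.4 − 1.72) / 30.2 = 0.32 mA.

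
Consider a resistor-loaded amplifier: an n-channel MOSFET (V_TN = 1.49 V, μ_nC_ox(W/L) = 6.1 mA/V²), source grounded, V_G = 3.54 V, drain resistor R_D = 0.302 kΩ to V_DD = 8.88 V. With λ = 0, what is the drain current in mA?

V_GS = V_G = 3.54 V, so V_ov = 3.54 − 1.49 = 2.05 V.
Assume saturation: I_D = ½ k_n V_ov² = 0.5 × 6.1 × 2.05² = 12.8 mA, giving V_DS = V_DD − I_D R_D = 8.88 − 12.8 × 0.302 = 5.01 V.
V_DS = 5.01 V ≥ V_ov = 2.05 V, confirming saturation.

I_D = 12.8 mA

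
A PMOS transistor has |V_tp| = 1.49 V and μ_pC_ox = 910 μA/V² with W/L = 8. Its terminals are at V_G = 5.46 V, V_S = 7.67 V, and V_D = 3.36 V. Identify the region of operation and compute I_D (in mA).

V_SG = V_S − V_G = 7.67 − 5.46 = 2.21 V; V_SD = V_S − V_D = 7.67 − 3.36 = 4.31 V.
k_p = μ_pC_ox · (W/L) = 7.28 mA/V².
V_ov = V_SG − |V_tp| = 2.21 − 1.49 = 0.72 V.
Since V_SD = 4.31 V ≥ V_ov = 0.72 V, the device is in saturation.
I_D = ½ k_p V_ov² = 0.5 × 7.28 × 0.72² = 1.89 mA.

Saturation; I_D = 1.89 mA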